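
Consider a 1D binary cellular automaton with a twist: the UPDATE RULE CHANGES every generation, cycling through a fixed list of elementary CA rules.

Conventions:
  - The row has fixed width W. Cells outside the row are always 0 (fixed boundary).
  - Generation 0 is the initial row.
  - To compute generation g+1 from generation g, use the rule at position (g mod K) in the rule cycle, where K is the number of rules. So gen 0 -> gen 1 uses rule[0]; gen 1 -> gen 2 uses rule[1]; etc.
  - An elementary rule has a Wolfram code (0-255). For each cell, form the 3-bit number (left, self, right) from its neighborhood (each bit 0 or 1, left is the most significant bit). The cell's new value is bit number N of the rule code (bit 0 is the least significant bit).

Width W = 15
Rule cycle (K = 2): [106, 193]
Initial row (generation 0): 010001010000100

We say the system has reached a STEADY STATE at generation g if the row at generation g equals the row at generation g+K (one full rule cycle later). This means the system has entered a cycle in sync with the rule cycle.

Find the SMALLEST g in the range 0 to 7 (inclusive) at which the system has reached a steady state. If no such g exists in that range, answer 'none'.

Gen 0: 010001010000100
Gen 1 (rule 106): 100010100001000
Gen 2 (rule 193): 001000001100011
Gen 3 (rule 106): 010000011100111
Gen 4 (rule 193): 000111001100011
Gen 5 (rule 106): 001101011100111
Gen 6 (rule 193): 100100001100011
Gen 7 (rule 106): 001000011100111
Gen 8 (rule 193): 100011001100011
Gen 9 (rule 106): 000111011100111

Answer: none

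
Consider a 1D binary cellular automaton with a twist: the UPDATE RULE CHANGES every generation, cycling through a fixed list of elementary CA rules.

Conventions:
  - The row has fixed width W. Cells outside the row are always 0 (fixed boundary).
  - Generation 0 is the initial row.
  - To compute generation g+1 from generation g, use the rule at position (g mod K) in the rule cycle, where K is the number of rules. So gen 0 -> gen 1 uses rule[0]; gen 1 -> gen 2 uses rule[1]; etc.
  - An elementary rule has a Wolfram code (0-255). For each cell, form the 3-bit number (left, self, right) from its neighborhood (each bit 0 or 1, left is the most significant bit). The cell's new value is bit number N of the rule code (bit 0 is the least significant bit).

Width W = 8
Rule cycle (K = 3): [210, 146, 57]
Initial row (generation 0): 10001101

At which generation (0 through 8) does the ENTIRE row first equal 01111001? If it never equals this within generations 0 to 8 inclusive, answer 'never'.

Gen 0: 10001101
Gen 1 (rule 210): 01010100
Gen 2 (rule 146): 10000010
Gen 3 (rule 57): 01111001
Gen 4 (rule 210): 10111110
Gen 5 (rule 146): 00011101
Gen 6 (rule 57): 11010010
Gen 7 (rule 210): 01001101
Gen 8 (rule 146): 10110000

Answer: 3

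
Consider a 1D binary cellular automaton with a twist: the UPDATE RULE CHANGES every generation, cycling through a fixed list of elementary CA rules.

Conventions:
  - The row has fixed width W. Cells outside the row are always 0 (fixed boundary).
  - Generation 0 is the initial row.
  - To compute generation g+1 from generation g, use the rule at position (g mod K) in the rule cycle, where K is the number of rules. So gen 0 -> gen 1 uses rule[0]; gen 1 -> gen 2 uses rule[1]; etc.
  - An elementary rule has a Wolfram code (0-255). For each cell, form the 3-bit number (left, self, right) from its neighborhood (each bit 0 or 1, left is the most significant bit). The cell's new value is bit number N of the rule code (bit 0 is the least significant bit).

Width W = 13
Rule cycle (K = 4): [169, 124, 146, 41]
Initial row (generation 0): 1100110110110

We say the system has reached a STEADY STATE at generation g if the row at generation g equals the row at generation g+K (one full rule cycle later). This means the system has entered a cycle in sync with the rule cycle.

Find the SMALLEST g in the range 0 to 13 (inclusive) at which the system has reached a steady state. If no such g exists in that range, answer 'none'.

Answer: none

Derivation:
Gen 0: 1100110110110
Gen 1 (rule 169): 1000101101100
Gen 2 (rule 124): 1100111111110
Gen 3 (rule 146): 0011011111101
Gen 4 (rule 41): 1010110000010
Gen 5 (rule 169): 0101100111000
Gen 6 (rule 124): 0111110101100
Gen 7 (rule 146): 1011100000010
Gen 8 (rule 41): 0110001111000
Gen 9 (rule 169): 0100101110011
Gen 10 (rule 124): 0110111011011
Gen 11 (rule 146): 1000010000000
Gen 12 (rule 41): 0011000111111
Gen 13 (rule 169): 1010010111110
Gen 14 (rule 124): 1111011100011
Gen 15 (rule 146): 0110001010100
Gen 16 (rule 41): 0100100101001
Gen 17 (rule 169): 0000000010000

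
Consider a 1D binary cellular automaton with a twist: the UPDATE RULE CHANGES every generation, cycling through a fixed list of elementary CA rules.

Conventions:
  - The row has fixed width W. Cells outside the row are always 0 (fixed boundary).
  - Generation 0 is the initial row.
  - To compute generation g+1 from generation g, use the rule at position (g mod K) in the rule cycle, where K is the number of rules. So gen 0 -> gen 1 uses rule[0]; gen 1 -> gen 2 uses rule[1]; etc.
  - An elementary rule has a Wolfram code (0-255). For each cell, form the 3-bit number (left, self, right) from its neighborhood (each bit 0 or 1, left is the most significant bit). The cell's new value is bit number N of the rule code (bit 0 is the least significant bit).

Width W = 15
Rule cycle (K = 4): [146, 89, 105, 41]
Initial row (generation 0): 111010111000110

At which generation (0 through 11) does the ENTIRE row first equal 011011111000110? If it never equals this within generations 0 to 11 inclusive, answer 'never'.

Answer: 9

Derivation:
Gen 0: 111010111000110
Gen 1 (rule 146): 010000010101001
Gen 2 (rule 89): 001111000000100
Gen 3 (rule 105): 101001011110001
Gen 4 (rule 41): 010000110000100
Gen 5 (rule 146): 101001001001010
Gen 6 (rule 89): 000100100100001
Gen 7 (rule 105): 110000000001100
Gen 8 (rule 41): 100111111101001
Gen 9 (rule 146): 011011111000110
Gen 10 (rule 89): 011010001110111
Gen 11 (rule 105): 011100101011101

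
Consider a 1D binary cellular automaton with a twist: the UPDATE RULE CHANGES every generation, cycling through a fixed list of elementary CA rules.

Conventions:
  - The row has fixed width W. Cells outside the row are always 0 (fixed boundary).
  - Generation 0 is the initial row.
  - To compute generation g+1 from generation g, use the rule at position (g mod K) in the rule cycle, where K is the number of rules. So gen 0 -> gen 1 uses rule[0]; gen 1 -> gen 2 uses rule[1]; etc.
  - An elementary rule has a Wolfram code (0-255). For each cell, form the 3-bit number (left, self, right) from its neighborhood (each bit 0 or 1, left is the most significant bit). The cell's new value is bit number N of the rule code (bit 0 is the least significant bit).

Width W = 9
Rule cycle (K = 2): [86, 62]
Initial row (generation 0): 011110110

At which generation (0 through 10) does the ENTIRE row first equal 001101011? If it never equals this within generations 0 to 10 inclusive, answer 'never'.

Answer: 5

Derivation:
Gen 0: 011110110
Gen 1 (rule 86): 100010011
Gen 2 (rule 62): 110111110
Gen 3 (rule 86): 010000011
Gen 4 (rule 62): 111000110
Gen 5 (rule 86): 001101011
Gen 6 (rule 62): 011011110
Gen 7 (rule 86): 101000011
Gen 8 (rule 62): 111100110
Gen 9 (rule 86): 000111011
Gen 10 (rule 62): 001100110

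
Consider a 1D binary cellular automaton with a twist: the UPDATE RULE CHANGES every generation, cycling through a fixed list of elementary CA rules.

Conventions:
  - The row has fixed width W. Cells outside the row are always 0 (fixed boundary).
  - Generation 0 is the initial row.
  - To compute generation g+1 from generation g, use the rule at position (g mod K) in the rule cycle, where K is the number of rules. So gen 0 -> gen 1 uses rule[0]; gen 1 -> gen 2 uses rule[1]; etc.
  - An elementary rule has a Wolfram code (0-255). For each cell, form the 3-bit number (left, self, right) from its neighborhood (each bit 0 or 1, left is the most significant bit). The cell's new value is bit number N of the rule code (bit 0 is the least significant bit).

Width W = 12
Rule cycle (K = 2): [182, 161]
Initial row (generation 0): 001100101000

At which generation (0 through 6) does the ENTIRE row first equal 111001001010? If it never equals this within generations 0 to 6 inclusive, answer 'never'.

Answer: 4

Derivation:
Gen 0: 001100101000
Gen 1 (rule 182): 010011111100
Gen 2 (rule 161): 000001111001
Gen 3 (rule 182): 000010110111
Gen 4 (rule 161): 111001001010
Gen 5 (rule 182): 010111111111
Gen 6 (rule 161): 001011111110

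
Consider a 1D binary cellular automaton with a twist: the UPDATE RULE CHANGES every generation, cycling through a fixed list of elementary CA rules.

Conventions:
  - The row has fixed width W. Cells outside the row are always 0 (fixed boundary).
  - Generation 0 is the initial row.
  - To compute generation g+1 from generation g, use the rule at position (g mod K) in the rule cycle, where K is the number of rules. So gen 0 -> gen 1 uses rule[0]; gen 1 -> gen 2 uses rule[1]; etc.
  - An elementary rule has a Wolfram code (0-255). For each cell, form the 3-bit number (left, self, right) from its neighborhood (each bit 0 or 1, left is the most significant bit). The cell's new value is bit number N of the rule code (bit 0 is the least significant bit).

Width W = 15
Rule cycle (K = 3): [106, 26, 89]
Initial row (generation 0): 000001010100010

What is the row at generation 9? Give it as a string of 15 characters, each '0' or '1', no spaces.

Answer: 000111100100111

Derivation:
Gen 0: 000001010100010
Gen 1 (rule 106): 000010101000100
Gen 2 (rule 26): 000100000101010
Gen 3 (rule 89): 110011110000001
Gen 4 (rule 106): 110110010000010
Gen 5 (rule 26): 100101101000101
Gen 6 (rule 89): 010001100110000
Gen 7 (rule 106): 100011101110000
Gen 8 (rule 26): 010110001001000
Gen 9 (rule 89): 000111100100111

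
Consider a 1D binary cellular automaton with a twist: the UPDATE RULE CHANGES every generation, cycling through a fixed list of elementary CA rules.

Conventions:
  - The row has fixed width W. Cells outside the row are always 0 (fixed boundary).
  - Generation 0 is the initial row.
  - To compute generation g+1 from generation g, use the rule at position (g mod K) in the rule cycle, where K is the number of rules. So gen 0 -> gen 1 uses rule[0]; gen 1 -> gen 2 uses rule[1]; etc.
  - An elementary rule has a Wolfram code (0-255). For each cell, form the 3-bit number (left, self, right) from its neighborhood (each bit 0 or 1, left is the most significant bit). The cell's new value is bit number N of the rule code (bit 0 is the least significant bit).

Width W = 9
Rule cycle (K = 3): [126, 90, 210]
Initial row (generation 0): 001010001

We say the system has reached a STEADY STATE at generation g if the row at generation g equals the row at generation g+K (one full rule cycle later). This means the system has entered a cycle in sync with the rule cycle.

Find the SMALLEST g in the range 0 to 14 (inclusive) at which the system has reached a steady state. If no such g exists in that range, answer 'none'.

Gen 0: 001010001
Gen 1 (rule 126): 011111011
Gen 2 (rule 90): 110001011
Gen 3 (rule 210): 011010001
Gen 4 (rule 126): 111111011
Gen 5 (rule 90): 100001011
Gen 6 (rule 210): 010010001
Gen 7 (rule 126): 111111011
Gen 8 (rule 90): 100001011
Gen 9 (rule 210): 010010001
Gen 10 (rule 126): 111111011
Gen 11 (rule 90): 100001011
Gen 12 (rule 210): 010010001
Gen 13 (rule 126): 111111011
Gen 14 (rule 90): 100001011
Gen 15 (rule 210): 010010001
Gen 16 (rule 126): 111111011
Gen 17 (rule 90): 100001011

Answer: 4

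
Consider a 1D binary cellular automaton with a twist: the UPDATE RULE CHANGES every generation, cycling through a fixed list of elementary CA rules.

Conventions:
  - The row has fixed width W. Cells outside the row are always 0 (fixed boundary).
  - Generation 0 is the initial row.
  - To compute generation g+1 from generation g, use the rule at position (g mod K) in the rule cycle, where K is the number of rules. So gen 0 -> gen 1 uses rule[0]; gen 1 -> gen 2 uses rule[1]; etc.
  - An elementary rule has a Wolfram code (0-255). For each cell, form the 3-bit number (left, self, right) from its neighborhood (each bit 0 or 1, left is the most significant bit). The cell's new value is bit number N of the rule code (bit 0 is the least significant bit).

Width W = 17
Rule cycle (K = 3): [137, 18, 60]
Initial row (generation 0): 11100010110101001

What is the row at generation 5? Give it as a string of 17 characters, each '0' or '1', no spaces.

Answer: 01010000001100000

Derivation:
Gen 0: 11100010110101001
Gen 1 (rule 137): 11001000100000000
Gen 2 (rule 18): 00110101010000000
Gen 3 (rule 60): 00101111111000000
Gen 4 (rule 137): 10001111110011111
Gen 5 (rule 18): 01010000001100000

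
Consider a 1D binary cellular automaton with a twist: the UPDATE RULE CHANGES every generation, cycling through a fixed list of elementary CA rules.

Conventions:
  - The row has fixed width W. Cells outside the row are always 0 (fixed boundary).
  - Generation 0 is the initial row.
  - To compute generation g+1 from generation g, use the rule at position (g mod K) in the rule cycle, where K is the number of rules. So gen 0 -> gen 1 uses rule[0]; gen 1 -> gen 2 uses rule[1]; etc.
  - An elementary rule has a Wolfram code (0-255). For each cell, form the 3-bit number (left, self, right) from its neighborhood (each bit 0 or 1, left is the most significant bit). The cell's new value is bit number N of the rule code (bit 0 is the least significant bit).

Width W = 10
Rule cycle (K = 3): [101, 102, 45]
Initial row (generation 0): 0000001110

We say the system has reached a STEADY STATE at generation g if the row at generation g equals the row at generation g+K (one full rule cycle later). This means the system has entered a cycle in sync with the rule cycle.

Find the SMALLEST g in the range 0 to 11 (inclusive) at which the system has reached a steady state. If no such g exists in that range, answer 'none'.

Answer: none

Derivation:
Gen 0: 0000001110
Gen 1 (rule 101): 1111100010
Gen 2 (rule 102): 0000100110
Gen 3 (rule 45): 1110100100
Gen 4 (rule 101): 0011100101
Gen 5 (rule 102): 0100101111
Gen 6 (rule 45): 0100111000
Gen 7 (rule 101): 0100001011
Gen 8 (rule 102): 1100011101
Gen 9 (rule 45): 1001010011
Gen 10 (rule 101): 1001110001
Gen 11 (rule 102): 1010010011
Gen 12 (rule 45): 1110010010
Gen 13 (rule 101): 0010010010
Gen 14 (rule 102): 0110110110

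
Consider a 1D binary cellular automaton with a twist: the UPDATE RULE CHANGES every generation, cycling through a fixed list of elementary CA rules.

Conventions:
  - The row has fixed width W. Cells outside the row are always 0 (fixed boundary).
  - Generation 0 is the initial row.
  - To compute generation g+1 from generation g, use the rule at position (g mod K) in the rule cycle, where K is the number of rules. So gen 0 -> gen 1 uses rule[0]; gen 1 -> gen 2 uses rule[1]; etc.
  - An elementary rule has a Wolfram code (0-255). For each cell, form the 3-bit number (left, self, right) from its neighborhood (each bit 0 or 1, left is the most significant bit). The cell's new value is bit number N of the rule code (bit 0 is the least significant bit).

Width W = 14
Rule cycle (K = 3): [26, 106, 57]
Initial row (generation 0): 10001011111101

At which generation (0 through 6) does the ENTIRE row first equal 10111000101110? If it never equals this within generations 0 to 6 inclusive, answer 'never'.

Answer: never

Derivation:
Gen 0: 10001011111101
Gen 1 (rule 26): 01010010000000
Gen 2 (rule 106): 10100100000000
Gen 3 (rule 57): 01010011111111
Gen 4 (rule 26): 10001110000000
Gen 5 (rule 106): 00011010000000
Gen 6 (rule 57): 11010101111111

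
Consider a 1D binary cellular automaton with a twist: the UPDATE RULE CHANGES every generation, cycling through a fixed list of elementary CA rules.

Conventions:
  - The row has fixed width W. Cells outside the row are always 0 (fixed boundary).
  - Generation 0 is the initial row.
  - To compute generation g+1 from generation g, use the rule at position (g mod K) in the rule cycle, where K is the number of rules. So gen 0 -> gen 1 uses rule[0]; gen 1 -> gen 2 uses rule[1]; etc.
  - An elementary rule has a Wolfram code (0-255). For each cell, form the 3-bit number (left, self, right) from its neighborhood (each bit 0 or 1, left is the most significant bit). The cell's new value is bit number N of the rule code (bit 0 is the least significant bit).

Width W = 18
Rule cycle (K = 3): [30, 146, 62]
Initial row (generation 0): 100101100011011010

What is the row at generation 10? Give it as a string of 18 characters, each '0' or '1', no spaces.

Gen 0: 100101100011011010
Gen 1 (rule 30): 111101010110010011
Gen 2 (rule 146): 011000000001101100
Gen 3 (rule 62): 110100000011011010
Gen 4 (rule 30): 100110000110010011
Gen 5 (rule 146): 011001001001101100
Gen 6 (rule 62): 110111111111011010
Gen 7 (rule 30): 100100000000010011
Gen 8 (rule 146): 011010000000101100
Gen 9 (rule 62): 110111000001111010
Gen 10 (rule 30): 100100100011000011

Answer: 100100100011000011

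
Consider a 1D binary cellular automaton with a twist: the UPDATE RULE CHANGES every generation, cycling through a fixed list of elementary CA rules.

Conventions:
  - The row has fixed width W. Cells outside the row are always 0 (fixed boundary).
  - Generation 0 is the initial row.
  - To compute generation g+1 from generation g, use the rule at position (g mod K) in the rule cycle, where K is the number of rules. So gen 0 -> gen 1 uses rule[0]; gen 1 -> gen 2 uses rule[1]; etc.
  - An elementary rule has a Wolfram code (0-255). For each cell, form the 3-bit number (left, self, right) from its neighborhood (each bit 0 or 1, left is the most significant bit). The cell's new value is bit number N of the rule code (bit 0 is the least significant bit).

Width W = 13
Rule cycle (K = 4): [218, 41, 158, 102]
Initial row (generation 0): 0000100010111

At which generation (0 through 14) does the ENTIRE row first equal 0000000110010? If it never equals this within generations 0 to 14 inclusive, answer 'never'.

Answer: never

Derivation:
Gen 0: 0000100010111
Gen 1 (rule 218): 0001010100111
Gen 2 (rule 41): 1100101000100
Gen 3 (rule 158): 1011101101110
Gen 4 (rule 102): 1100110110010
Gen 5 (rule 218): 1111110111101
Gen 6 (rule 41): 1000001100010
Gen 7 (rule 158): 1100011010111
Gen 8 (rule 102): 0100101111001
Gen 9 (rule 218): 1011001111110
Gen 10 (rule 41): 0110001000000
Gen 11 (rule 158): 1101011100000
Gen 12 (rule 102): 0111100100000
Gen 13 (rule 218): 1111111010000
Gen 14 (rule 41): 1000000100111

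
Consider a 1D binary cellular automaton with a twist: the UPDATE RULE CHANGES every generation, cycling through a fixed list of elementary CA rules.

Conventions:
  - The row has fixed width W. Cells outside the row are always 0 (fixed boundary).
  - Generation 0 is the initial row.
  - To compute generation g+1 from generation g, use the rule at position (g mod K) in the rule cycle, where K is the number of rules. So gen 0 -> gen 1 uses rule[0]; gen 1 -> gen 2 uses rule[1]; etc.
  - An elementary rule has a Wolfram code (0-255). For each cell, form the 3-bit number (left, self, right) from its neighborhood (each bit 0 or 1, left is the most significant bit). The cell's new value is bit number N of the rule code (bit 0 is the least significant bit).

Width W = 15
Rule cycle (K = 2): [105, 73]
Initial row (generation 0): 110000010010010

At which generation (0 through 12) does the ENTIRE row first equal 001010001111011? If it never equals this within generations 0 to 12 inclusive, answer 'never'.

Gen 0: 110000010010010
Gen 1 (rule 105): 110111000000000
Gen 2 (rule 73): 110101011111111
Gen 3 (rule 105): 111010110000001
Gen 4 (rule 73): 101000110111100
Gen 5 (rule 105): 010010111100101
Gen 6 (rule 73): 000000100100000
Gen 7 (rule 105): 111110000001111
Gen 8 (rule 73): 100010111101001
Gen 9 (rule 105): 001001100110000
Gen 10 (rule 73): 100001100110111
Gen 11 (rule 105): 001101100111101
Gen 12 (rule 73): 101101100100100

Answer: never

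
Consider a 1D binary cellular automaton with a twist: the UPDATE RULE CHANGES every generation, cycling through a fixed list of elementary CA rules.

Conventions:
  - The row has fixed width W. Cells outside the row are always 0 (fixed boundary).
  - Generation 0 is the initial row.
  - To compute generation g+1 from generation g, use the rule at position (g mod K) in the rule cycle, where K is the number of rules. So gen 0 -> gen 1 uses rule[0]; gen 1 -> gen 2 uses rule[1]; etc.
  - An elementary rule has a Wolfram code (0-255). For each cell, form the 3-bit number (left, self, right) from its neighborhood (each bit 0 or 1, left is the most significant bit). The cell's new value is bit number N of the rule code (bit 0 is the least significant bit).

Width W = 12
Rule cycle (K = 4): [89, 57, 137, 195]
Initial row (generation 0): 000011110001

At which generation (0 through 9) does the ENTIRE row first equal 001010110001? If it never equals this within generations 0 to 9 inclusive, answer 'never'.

Gen 0: 000011110001
Gen 1 (rule 89): 111010011100
Gen 2 (rule 57): 100101010011
Gen 3 (rule 137): 000000000010
Gen 4 (rule 195): 111111111100
Gen 5 (rule 89): 100000000111
Gen 6 (rule 57): 011111110100
Gen 7 (rule 137): 011111100001
Gen 8 (rule 195): 101111101110
Gen 9 (rule 89): 001000101011

Answer: never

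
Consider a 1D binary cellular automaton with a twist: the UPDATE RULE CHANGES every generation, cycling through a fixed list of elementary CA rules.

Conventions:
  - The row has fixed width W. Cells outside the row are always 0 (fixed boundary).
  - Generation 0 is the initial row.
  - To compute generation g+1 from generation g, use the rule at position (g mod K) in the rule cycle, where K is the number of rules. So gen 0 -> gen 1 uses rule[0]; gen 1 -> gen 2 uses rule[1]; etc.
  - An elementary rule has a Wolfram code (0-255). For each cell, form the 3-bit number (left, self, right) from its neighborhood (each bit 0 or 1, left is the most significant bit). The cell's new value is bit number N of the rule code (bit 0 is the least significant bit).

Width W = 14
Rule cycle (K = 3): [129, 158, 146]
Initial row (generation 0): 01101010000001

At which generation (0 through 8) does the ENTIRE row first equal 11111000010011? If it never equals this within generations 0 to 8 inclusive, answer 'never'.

Answer: never

Derivation:
Gen 0: 01101010000001
Gen 1 (rule 129): 00000000111100
Gen 2 (rule 158): 00000001111010
Gen 3 (rule 146): 00000010110001
Gen 4 (rule 129): 11111000000100
Gen 5 (rule 158): 11110100001110
Gen 6 (rule 146): 01100010010101
Gen 7 (rule 129): 00001000000000
Gen 8 (rule 158): 00011100000000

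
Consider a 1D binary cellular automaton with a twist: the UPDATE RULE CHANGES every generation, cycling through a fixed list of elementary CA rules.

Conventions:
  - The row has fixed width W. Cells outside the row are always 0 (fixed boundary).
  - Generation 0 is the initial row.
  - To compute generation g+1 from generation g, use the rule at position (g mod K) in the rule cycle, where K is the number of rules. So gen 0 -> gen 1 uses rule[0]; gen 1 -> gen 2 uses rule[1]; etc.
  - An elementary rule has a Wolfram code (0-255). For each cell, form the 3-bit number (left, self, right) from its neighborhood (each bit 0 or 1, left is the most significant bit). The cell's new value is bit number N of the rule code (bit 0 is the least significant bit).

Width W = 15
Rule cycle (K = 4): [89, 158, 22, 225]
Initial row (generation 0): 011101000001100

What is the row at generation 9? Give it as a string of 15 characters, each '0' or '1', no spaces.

Gen 0: 011101000001100
Gen 1 (rule 89): 010100111101111
Gen 2 (rule 158): 110111111001110
Gen 3 (rule 22): 000000000110001
Gen 4 (rule 225): 111111110010100
Gen 5 (rule 89): 100000011000011
Gen 6 (rule 158): 110000110100110
Gen 7 (rule 22): 001001000111001
Gen 8 (rule 225): 100000010011000
Gen 9 (rule 89): 011111001011111

Answer: 011111001011111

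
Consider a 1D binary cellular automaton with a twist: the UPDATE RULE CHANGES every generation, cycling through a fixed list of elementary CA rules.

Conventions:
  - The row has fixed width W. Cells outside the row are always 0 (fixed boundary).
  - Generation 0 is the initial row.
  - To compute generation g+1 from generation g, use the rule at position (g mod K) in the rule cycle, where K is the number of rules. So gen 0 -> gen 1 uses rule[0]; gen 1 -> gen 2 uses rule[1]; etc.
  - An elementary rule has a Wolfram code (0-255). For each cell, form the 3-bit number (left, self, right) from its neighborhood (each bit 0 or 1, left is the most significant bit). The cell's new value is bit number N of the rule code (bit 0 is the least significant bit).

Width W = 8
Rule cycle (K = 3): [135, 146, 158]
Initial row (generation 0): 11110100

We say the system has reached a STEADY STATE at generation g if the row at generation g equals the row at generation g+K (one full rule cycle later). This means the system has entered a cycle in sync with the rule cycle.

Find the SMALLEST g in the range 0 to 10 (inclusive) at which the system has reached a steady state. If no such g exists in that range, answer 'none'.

Answer: 0

Derivation:
Gen 0: 11110100
Gen 1 (rule 135): 01100101
Gen 2 (rule 146): 10011000
Gen 3 (rule 158): 11110100
Gen 4 (rule 135): 01100101
Gen 5 (rule 146): 10011000
Gen 6 (rule 158): 11110100
Gen 7 (rule 135): 01100101
Gen 8 (rule 146): 10011000
Gen 9 (rule 158): 11110100
Gen 10 (rule 135): 01100101
Gen 11 (rule 146): 10011000
Gen 12 (rule 158): 11110100
Gen 13 (rule 135): 01100101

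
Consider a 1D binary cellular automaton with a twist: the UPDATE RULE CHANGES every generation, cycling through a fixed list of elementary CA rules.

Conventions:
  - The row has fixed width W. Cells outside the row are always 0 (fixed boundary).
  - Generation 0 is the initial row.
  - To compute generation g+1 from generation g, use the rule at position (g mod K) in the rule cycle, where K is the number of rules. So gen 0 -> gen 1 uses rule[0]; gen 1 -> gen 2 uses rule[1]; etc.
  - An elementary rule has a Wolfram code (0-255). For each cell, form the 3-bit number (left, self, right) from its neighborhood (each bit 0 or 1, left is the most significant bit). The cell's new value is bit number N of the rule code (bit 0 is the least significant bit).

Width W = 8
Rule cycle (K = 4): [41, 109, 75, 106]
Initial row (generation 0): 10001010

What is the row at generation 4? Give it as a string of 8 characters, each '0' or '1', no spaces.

Gen 0: 10001010
Gen 1 (rule 41): 00100100
Gen 2 (rule 109): 10100101
Gen 3 (rule 75): 00001000
Gen 4 (rule 106): 00010000

Answer: 00010000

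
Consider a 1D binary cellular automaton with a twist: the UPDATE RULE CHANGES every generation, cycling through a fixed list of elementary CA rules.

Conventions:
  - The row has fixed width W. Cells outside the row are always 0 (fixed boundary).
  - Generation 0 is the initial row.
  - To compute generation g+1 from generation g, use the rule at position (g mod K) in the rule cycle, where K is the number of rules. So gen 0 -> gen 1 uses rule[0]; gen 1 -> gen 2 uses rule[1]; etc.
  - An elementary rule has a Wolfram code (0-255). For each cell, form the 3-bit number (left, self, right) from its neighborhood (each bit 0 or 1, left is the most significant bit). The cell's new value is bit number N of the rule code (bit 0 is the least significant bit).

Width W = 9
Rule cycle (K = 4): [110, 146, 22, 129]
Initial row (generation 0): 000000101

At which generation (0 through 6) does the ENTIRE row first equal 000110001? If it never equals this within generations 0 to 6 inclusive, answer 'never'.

Gen 0: 000000101
Gen 1 (rule 110): 000001111
Gen 2 (rule 146): 000010110
Gen 3 (rule 22): 000110001
Gen 4 (rule 129): 110000100
Gen 5 (rule 110): 110001100
Gen 6 (rule 146): 001010010

Answer: 3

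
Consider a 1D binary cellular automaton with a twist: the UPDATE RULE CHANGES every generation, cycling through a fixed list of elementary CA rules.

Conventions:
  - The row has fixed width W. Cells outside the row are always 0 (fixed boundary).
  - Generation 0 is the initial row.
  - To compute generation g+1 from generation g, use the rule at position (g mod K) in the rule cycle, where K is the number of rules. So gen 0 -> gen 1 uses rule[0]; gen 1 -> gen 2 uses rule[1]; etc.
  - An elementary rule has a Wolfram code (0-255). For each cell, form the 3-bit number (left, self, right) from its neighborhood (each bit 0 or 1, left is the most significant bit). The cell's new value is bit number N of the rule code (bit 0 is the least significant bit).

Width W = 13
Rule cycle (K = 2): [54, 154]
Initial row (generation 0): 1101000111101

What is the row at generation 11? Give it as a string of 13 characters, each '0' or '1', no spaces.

Gen 0: 1101000111101
Gen 1 (rule 54): 0011101000011
Gen 2 (rule 154): 0111000100110
Gen 3 (rule 54): 1000101111001
Gen 4 (rule 154): 0101001110110
Gen 5 (rule 54): 1111110001001
Gen 6 (rule 154): 1111101010110
Gen 7 (rule 54): 0000011111001
Gen 8 (rule 154): 0000111110110
Gen 9 (rule 54): 0001000001001
Gen 10 (rule 154): 0010100010110
Gen 11 (rule 54): 0111110111001

Answer: 0111110111001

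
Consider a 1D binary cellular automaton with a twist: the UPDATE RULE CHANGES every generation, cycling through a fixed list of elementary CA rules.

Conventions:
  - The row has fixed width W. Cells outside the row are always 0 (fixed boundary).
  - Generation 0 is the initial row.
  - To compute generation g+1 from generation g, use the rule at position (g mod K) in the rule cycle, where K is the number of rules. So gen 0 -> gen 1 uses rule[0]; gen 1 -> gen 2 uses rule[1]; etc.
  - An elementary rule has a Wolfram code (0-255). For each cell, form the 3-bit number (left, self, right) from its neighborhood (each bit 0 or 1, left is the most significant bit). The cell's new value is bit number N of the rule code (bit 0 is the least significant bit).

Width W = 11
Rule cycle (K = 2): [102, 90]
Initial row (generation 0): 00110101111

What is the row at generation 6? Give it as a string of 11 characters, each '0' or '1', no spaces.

Answer: 10001110100

Derivation:
Gen 0: 00110101111
Gen 1 (rule 102): 01011110001
Gen 2 (rule 90): 10010011010
Gen 3 (rule 102): 10110101110
Gen 4 (rule 90): 00110001011
Gen 5 (rule 102): 01010011101
Gen 6 (rule 90): 10001110100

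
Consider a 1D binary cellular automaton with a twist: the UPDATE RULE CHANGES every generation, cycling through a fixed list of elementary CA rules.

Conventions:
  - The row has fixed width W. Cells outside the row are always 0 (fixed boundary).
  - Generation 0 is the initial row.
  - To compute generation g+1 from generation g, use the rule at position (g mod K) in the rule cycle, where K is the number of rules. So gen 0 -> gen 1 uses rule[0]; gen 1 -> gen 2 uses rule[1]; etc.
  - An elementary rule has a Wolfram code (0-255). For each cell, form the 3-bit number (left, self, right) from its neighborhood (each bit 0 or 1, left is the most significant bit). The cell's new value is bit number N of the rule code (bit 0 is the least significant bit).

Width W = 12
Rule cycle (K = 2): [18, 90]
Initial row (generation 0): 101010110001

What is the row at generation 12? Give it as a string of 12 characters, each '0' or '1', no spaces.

Gen 0: 101010110001
Gen 1 (rule 18): 000000001010
Gen 2 (rule 90): 000000010001
Gen 3 (rule 18): 000000101010
Gen 4 (rule 90): 000001000001
Gen 5 (rule 18): 000010100010
Gen 6 (rule 90): 000100010101
Gen 7 (rule 18): 001010100000
Gen 8 (rule 90): 010000010000
Gen 9 (rule 18): 101000101000
Gen 10 (rule 90): 000101000100
Gen 11 (rule 18): 001000101010
Gen 12 (rule 90): 010101000001

Answer: 010101000001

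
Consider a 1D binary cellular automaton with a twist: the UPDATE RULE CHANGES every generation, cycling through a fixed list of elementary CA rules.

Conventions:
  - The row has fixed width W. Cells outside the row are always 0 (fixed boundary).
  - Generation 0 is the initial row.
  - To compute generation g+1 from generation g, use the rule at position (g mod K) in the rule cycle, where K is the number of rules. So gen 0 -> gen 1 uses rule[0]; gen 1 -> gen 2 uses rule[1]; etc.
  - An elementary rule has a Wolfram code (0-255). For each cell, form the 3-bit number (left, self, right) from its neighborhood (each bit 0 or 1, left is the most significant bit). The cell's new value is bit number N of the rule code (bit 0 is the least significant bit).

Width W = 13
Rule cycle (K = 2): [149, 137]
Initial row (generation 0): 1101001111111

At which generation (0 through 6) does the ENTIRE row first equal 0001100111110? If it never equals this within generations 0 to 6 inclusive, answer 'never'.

Answer: 1

Derivation:
Gen 0: 1101001111111
Gen 1 (rule 149): 0001100111110
Gen 2 (rule 137): 1101000111100
Gen 3 (rule 149): 0001110011011
Gen 4 (rule 137): 1101100010010
Gen 5 (rule 149): 0000011011011
Gen 6 (rule 137): 1111010010010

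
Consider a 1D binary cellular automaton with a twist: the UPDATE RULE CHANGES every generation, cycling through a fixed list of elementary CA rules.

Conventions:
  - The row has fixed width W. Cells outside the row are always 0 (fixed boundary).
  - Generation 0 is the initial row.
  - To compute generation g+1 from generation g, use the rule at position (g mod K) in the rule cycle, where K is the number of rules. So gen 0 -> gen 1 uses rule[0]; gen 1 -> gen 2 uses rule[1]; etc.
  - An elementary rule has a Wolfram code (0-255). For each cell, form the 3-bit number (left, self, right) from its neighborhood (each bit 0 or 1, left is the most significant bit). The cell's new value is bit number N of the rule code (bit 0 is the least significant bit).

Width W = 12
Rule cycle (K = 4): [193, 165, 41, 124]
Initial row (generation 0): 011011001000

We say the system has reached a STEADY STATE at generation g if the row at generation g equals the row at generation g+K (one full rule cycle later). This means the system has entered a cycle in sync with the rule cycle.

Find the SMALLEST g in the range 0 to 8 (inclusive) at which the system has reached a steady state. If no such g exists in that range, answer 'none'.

Answer: none

Derivation:
Gen 0: 011011001000
Gen 1 (rule 193): 001001000011
Gen 2 (rule 165): 101001011000
Gen 3 (rule 41): 010000110011
Gen 4 (rule 124): 011000111011
Gen 5 (rule 193): 001010011001
Gen 6 (rule 165): 101110000001
Gen 7 (rule 41): 011000111100
Gen 8 (rule 124): 011100100110
Gen 9 (rule 193): 001100000010
Gen 10 (rule 165): 100001111010
Gen 11 (rule 41): 001101000100
Gen 12 (rule 124): 001111100110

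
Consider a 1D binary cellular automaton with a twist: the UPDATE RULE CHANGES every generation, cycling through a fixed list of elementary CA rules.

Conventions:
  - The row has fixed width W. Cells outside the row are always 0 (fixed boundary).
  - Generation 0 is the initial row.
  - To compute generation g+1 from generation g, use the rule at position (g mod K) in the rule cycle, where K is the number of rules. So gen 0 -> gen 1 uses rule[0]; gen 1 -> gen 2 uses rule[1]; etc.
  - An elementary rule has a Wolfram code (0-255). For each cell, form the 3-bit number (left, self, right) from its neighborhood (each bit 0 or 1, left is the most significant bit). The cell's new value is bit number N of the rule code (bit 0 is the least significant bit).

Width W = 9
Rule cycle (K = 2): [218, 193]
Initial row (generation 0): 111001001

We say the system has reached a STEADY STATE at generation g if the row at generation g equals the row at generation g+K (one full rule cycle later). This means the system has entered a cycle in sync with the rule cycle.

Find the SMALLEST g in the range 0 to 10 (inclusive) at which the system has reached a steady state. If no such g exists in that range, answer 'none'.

Answer: 7

Derivation:
Gen 0: 111001001
Gen 1 (rule 218): 111110110
Gen 2 (rule 193): 011110010
Gen 3 (rule 218): 111111101
Gen 4 (rule 193): 011111100
Gen 5 (rule 218): 111111110
Gen 6 (rule 193): 011111110
Gen 7 (rule 218): 111111111
Gen 8 (rule 193): 011111111
Gen 9 (rule 218): 111111111
Gen 10 (rule 193): 011111111
Gen 11 (rule 218): 111111111
Gen 12 (rule 193): 011111111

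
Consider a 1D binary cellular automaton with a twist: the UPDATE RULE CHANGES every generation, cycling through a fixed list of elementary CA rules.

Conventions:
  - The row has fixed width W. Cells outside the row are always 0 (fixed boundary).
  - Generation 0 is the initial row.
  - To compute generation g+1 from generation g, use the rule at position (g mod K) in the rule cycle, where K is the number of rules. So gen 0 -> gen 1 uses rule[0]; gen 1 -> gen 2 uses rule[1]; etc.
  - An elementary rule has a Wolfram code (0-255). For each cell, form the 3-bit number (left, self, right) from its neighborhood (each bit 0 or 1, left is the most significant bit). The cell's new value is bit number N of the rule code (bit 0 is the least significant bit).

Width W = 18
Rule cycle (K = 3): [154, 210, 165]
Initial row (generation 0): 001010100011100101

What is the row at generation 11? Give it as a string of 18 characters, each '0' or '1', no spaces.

Gen 0: 001010100011100101
Gen 1 (rule 154): 010000010111011000
Gen 2 (rule 210): 101000100011001100
Gen 3 (rule 165): 111010101000000001
Gen 4 (rule 154): 110000000100000010
Gen 5 (rule 210): 011000001010000101
Gen 6 (rule 165): 000011101110110111
Gen 7 (rule 154): 000111001100100110
Gen 8 (rule 210): 001011110111011011
Gen 9 (rule 165): 101101101010100100
Gen 10 (rule 154): 001001000000011010
Gen 11 (rule 210): 010110100000101001

Answer: 010110100000101001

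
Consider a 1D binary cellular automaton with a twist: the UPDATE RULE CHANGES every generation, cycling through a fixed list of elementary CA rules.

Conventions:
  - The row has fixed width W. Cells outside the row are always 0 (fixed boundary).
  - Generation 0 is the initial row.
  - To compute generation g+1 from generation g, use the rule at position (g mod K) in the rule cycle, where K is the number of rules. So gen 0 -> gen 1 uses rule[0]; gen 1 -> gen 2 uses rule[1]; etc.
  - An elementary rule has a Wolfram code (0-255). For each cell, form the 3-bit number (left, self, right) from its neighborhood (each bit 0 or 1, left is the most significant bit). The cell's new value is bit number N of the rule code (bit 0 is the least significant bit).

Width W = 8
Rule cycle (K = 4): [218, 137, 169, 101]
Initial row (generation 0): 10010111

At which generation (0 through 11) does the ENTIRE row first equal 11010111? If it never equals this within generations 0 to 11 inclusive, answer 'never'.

Gen 0: 10010111
Gen 1 (rule 218): 01100111
Gen 2 (rule 137): 01000110
Gen 3 (rule 169): 00010100
Gen 4 (rule 101): 11011101
Gen 5 (rule 218): 11011100
Gen 6 (rule 137): 10011001
Gen 7 (rule 169): 00010000
Gen 8 (rule 101): 11010111
Gen 9 (rule 218): 11000111
Gen 10 (rule 137): 10010110
Gen 11 (rule 169): 00001100

Answer: 8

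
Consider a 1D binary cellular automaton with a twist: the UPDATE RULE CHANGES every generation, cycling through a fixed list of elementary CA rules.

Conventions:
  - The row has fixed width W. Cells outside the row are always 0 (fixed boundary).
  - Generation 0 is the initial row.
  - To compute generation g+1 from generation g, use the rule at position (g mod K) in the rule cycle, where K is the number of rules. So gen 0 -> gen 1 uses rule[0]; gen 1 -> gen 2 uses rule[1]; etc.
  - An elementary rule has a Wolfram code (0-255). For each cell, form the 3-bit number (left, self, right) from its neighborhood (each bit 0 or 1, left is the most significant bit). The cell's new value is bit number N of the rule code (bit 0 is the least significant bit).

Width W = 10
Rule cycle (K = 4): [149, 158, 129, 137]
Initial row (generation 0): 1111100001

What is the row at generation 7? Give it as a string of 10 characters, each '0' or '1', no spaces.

Answer: 0001111000

Derivation:
Gen 0: 1111100001
Gen 1 (rule 149): 0111011101
Gen 2 (rule 158): 1110011001
Gen 3 (rule 129): 0100000000
Gen 4 (rule 137): 0001111111
Gen 5 (rule 149): 1100111110
Gen 6 (rule 158): 1011111101
Gen 7 (rule 129): 0001111000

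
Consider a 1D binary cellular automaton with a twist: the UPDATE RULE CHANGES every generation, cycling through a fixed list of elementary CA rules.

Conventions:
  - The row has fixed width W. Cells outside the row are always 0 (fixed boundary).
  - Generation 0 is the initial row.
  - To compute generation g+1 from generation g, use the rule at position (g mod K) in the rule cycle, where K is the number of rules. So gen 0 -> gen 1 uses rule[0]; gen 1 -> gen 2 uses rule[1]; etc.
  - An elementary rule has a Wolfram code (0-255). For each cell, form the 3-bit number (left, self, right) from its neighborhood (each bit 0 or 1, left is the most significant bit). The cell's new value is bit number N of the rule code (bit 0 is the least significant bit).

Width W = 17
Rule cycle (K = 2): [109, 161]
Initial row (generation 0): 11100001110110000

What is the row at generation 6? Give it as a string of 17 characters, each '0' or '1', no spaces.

Answer: 01010010011110010

Derivation:
Gen 0: 11100001110110000
Gen 1 (rule 109): 10101101011110111
Gen 2 (rule 161): 01010010101101010
Gen 3 (rule 109): 01110011111111110
Gen 4 (rule 161): 00100001111111100
Gen 5 (rule 109): 10101101000000101
Gen 6 (rule 161): 01010010011110010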